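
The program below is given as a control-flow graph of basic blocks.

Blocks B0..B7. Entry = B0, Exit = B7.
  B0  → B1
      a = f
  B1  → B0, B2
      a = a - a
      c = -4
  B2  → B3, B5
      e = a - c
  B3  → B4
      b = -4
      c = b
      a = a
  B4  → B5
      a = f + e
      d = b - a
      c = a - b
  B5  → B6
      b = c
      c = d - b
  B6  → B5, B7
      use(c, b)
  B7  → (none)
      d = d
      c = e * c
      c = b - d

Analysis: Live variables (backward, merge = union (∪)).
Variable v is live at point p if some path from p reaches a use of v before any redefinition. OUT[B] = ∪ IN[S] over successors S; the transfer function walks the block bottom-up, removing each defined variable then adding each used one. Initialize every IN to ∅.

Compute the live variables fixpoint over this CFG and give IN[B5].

Answer: {c, d, e}

Trace:
Per-block solution:
  B0:   IN={d, f}   OUT={a, d, f}
  B1:   IN={a, d, f}   OUT={a, c, d, f}
  B2:   IN={a, c, d, f}   OUT={a, c, d, e, f}
  B3:   IN={a, e, f}   OUT={b, e, f}
  B4:   IN={b, e, f}   OUT={c, d, e}
  B5:   IN={c, d, e}   OUT={b, c, d, e}
  B6:   IN={b, c, d, e}   OUT={b, c, d, e}
  B7:   IN={b, c, d, e}   OUT={}

Merge at B5: OUT[B5] = IN[B6] = {b, c, d, e}
Applying B5's transfer function to that OUT value gives IN[B5] (row B5 above).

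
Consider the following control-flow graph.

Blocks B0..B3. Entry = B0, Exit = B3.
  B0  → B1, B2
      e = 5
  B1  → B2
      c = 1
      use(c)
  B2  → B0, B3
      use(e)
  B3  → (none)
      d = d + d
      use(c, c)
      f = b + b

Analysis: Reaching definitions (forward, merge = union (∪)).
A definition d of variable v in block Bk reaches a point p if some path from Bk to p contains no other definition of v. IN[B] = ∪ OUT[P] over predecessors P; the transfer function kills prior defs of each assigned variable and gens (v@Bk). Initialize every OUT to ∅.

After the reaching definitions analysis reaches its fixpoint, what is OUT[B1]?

Answer: {c@B1, e@B0}

Derivation:
Converged values:
  B0:  IN={c@B1, e@B0}  OUT={c@B1, e@B0}
  B1:  IN={c@B1, e@B0}  OUT={c@B1, e@B0}
  B2:  IN={c@B1, e@B0}  OUT={c@B1, e@B0}
  B3:  IN={c@B1, e@B0}  OUT={c@B1, d@B3, e@B0, f@B3}

Merge at B1: IN[B1] = OUT[B0] = {c@B1, e@B0}
Applying B1's transfer function to that IN value gives OUT[B1] (row B1 above).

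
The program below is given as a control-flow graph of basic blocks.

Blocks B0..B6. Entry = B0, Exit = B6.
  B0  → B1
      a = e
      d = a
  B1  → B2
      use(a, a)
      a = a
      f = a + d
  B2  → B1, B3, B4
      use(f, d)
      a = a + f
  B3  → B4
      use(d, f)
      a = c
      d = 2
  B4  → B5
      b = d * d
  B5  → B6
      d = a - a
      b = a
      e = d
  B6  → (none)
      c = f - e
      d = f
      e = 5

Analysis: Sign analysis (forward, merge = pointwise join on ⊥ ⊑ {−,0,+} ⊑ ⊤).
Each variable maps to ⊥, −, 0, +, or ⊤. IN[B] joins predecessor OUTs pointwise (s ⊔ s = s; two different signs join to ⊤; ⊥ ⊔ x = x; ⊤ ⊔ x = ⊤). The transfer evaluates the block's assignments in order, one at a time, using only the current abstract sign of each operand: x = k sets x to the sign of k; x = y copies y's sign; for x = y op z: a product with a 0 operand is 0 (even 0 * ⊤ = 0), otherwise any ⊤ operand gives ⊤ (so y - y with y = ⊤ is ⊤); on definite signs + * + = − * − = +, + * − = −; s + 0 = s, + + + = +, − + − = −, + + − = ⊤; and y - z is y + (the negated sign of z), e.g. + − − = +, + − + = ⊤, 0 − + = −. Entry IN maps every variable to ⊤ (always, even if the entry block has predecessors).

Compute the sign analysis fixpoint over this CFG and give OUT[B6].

Answer: {a: ⊤, b: ⊤, c: ⊤, d: ⊤, e: +, f: ⊤}

Trace:
Fixpoint table:
  B0: | IN=(all ⊤) | OUT=(all ⊤)
  B1: | IN=(all ⊤) | OUT=(all ⊤)
  B2: | IN=(all ⊤) | OUT=(all ⊤)
  B3: | IN=(all ⊤) | OUT={d:+; rest ⊤}
  B4: | IN=(all ⊤) | OUT=(all ⊤)
  B5: | IN=(all ⊤) | OUT=(all ⊤)
  B6: | IN=(all ⊤) | OUT={e:+; rest ⊤}

Merge at B6: IN[B6] = OUT[B5] = {a: ⊤, b: ⊤, c: ⊤, d: ⊤, e: ⊤, f: ⊤}
Applying B6's transfer function to that IN value gives OUT[B6] (row B6 above).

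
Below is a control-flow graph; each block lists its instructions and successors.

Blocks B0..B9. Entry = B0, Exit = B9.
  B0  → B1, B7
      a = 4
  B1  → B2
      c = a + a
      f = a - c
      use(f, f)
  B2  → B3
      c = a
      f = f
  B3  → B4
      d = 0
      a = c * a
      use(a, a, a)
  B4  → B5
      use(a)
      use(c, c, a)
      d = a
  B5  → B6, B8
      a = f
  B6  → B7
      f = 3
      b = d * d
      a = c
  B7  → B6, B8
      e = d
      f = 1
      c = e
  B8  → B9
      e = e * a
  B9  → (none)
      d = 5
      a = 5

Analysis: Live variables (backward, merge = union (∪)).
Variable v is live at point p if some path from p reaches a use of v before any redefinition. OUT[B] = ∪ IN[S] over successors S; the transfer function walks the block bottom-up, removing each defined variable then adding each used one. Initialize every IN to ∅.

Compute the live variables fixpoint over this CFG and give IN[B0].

Per-block solution:
  B0:   IN={d, e}   OUT={a, d, e}
  B1:   IN={a, e}   OUT={a, e, f}
  B2:   IN={a, e, f}   OUT={a, c, e, f}
  B3:   IN={a, c, e, f}   OUT={a, c, e, f}
  B4:   IN={a, c, e, f}   OUT={c, d, e, f}
  B5:   IN={c, d, e, f}   OUT={a, c, d, e}
  B6:   IN={c, d}   OUT={a, d}
  B7:   IN={a, d}   OUT={a, c, d, e}
  B8:   IN={a, e}   OUT={}
  B9:   IN={}   OUT={}

Merge at B0: OUT[B0] = IN[B1] ⊔ IN[B7] = {a, d, e}
Applying B0's transfer function to that OUT value gives IN[B0] (row B0 above).

Answer: {d, e}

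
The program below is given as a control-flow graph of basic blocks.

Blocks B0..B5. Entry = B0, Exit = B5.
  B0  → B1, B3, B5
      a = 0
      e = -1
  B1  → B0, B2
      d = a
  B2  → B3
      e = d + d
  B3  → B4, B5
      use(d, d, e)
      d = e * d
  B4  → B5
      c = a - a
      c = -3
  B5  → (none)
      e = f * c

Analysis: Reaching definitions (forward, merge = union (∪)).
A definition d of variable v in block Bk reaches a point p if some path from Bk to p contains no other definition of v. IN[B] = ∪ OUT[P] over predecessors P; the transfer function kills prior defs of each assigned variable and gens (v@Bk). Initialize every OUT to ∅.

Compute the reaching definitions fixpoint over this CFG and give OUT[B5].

Per-block solution:
  B0:   IN={a@B0, d@B1, e@B0}   OUT={a@B0, d@B1, e@B0}
  B1:   IN={a@B0, d@B1, e@B0}   OUT={a@B0, d@B1, e@B0}
  B2:   IN={a@B0, d@B1, e@B0}   OUT={a@B0, d@B1, e@B2}
  B3:   IN={a@B0, d@B1, e@B0, e@B2}   OUT={a@B0, d@B3, e@B0, e@B2}
  B4:   IN={a@B0, d@B3, e@B0, e@B2}   OUT={a@B0, c@B4, d@B3, e@B0, e@B2}
  B5:   IN={a@B0, c@B4, d@B1, d@B3, e@B0, e@B2}   OUT={a@B0, c@B4, d@B1, d@B3, e@B5}

Merge at B5: IN[B5] = OUT[B0] ⊔ OUT[B3] ⊔ OUT[B4] = {a@B0, c@B4, d@B1, d@B3, e@B0, e@B2}
Applying B5's transfer function to that IN value gives OUT[B5] (row B5 above).

Answer: {a@B0, c@B4, d@B1, d@B3, e@B5}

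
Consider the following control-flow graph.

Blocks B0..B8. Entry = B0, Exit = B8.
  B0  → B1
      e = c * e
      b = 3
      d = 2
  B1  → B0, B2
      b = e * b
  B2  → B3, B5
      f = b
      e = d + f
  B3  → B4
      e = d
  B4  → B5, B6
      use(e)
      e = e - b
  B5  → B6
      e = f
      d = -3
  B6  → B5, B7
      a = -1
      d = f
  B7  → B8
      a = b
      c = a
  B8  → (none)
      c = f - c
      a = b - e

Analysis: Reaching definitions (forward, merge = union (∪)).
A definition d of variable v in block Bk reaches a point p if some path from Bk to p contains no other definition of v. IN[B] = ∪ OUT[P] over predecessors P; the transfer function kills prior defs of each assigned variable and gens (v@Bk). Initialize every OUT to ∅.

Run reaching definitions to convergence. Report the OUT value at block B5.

Answer: {a@B6, b@B1, d@B5, e@B5, f@B2}

Derivation:
Fixpoint table:
  B0: | IN={b@B1, d@B0, e@B0} | OUT={b@B0, d@B0, e@B0}
  B1: | IN={b@B0, d@B0, e@B0} | OUT={b@B1, d@B0, e@B0}
  B2: | IN={b@B1, d@B0, e@B0} | OUT={b@B1, d@B0, e@B2, f@B2}
  B3: | IN={b@B1, d@B0, e@B2, f@B2} | OUT={b@B1, d@B0, e@B3, f@B2}
  B4: | IN={b@B1, d@B0, e@B3, f@B2} | OUT={b@B1, d@B0, e@B4, f@B2}
  B5: | IN={a@B6, b@B1, d@B0, d@B6, e@B2, e@B4, e@B5, f@B2} | OUT={a@B6, b@B1, d@B5, e@B5, f@B2}
  B6: | IN={a@B6, b@B1, d@B0, d@B5, e@B4, e@B5, f@B2} | OUT={a@B6, b@B1, d@B6, e@B4, e@B5, f@B2}
  B7: | IN={a@B6, b@B1, d@B6, e@B4, e@B5, f@B2} | OUT={a@B7, b@B1, c@B7, d@B6, e@B4, e@B5, f@B2}
  B8: | IN={a@B7, b@B1, c@B7, d@B6, e@B4, e@B5, f@B2} | OUT={a@B8, b@B1, c@B8, d@B6, e@B4, e@B5, f@B2}

Merge at B5: IN[B5] = OUT[B2] ⊔ OUT[B4] ⊔ OUT[B6] = {a@B6, b@B1, d@B0, d@B6, e@B2, e@B4, e@B5, f@B2}
Applying B5's transfer function to that IN value gives OUT[B5] (row B5 above).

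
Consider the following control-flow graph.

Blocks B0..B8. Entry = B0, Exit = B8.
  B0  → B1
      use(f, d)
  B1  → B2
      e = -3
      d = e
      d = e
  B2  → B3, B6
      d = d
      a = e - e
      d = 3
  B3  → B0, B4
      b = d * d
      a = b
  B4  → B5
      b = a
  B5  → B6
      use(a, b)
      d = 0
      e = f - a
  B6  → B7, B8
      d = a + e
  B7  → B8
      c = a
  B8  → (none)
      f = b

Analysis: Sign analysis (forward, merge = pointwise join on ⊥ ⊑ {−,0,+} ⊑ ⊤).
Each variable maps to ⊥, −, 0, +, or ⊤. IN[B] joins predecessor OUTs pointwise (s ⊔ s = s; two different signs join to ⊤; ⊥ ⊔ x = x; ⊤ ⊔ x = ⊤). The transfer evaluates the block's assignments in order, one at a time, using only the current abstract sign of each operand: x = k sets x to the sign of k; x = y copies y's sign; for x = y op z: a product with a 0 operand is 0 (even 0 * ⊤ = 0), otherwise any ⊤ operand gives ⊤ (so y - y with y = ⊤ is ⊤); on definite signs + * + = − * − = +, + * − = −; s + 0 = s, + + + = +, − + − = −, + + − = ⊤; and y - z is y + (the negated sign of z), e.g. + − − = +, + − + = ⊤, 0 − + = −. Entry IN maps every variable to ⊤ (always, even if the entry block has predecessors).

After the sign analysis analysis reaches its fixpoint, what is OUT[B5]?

Answer: {a: +, b: +, c: ⊤, d: 0, e: ⊤, f: ⊤}

Trace:
Per-block solution:
  B0:  IN=(all ⊤)  OUT=(all ⊤)
  B1:  IN=(all ⊤)  OUT={d:-, e:-; rest ⊤}
  B2:  IN={d:-, e:-; rest ⊤}  OUT={d:+, e:-; rest ⊤}
  B3:  IN={d:+, e:-; rest ⊤}  OUT={a:+, b:+, d:+, e:-; rest ⊤}
  B4:  IN={a:+, b:+, d:+, e:-; rest ⊤}  OUT={a:+, b:+, d:+, e:-; rest ⊤}
  B5:  IN={a:+, b:+, d:+, e:-; rest ⊤}  OUT={a:+, b:+, d:0; rest ⊤}
  B6:  IN=(all ⊤)  OUT=(all ⊤)
  B7:  IN=(all ⊤)  OUT=(all ⊤)
  B8:  IN=(all ⊤)  OUT=(all ⊤)

Merge at B5: IN[B5] = OUT[B4] = {a: +, b: +, c: ⊤, d: +, e: -, f: ⊤}
Applying B5's transfer function to that IN value gives OUT[B5] (row B5 above).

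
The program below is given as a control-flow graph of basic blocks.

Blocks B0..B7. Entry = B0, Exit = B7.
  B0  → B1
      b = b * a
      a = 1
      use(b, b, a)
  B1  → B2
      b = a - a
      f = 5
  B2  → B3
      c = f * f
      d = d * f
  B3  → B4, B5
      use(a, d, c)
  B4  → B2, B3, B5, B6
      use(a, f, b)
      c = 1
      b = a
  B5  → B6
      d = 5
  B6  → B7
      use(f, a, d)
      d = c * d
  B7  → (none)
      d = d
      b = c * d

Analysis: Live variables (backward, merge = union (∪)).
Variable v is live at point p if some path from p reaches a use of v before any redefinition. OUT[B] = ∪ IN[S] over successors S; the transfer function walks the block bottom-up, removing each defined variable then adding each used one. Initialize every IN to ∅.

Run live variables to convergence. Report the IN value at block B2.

Answer: {a, b, d, f}

Derivation:
Converged values:
  B0: | IN={a, b, d} | OUT={a, d}
  B1: | IN={a, d} | OUT={a, b, d, f}
  B2: | IN={a, b, d, f} | OUT={a, b, c, d, f}
  B3: | IN={a, b, c, d, f} | OUT={a, b, c, d, f}
  B4: | IN={a, b, d, f} | OUT={a, b, c, d, f}
  B5: | IN={a, c, f} | OUT={a, c, d, f}
  B6: | IN={a, c, d, f} | OUT={c, d}
  B7: | IN={c, d} | OUT={}

Merge at B2: OUT[B2] = IN[B3] = {a, b, c, d, f}
Applying B2's transfer function to that OUT value gives IN[B2] (row B2 above).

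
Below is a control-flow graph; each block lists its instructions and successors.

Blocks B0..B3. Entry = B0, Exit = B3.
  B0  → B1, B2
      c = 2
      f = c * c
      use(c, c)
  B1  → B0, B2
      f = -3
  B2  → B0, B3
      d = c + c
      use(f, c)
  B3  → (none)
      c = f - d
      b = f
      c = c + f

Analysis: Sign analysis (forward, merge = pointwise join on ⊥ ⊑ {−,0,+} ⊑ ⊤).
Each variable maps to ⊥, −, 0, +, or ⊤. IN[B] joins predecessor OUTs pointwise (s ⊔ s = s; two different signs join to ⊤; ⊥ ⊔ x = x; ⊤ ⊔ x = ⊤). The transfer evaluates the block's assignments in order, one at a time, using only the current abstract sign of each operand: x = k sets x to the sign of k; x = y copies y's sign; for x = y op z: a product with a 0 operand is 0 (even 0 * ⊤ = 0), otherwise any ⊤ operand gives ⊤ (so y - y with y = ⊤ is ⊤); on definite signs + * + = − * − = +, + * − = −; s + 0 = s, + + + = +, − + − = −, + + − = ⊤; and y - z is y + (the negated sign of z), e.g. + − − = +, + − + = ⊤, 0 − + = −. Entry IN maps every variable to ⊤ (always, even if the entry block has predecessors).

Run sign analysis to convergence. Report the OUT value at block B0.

Fixpoint table:
  B0: | IN=(all ⊤) | OUT={c:+, f:+; rest ⊤}
  B1: | IN={c:+, f:+; rest ⊤} | OUT={c:+, f:-; rest ⊤}
  B2: | IN={c:+; rest ⊤} | OUT={c:+, d:+; rest ⊤}
  B3: | IN={c:+, d:+; rest ⊤} | OUT={d:+; rest ⊤}

Merge at B0 (entry node, so the boundary value (all ⊤) is joined with the incoming edge(s)): IN[B0] = (all ⊤) ⊔ OUT[B1] ⊔ OUT[B2] = {a: ⊤, b: ⊤, c: ⊤, d: ⊤, e: ⊤, f: ⊤}
Applying B0's transfer function to that IN value gives OUT[B0] (row B0 above).

Answer: {a: ⊤, b: ⊤, c: +, d: ⊤, e: ⊤, f: +}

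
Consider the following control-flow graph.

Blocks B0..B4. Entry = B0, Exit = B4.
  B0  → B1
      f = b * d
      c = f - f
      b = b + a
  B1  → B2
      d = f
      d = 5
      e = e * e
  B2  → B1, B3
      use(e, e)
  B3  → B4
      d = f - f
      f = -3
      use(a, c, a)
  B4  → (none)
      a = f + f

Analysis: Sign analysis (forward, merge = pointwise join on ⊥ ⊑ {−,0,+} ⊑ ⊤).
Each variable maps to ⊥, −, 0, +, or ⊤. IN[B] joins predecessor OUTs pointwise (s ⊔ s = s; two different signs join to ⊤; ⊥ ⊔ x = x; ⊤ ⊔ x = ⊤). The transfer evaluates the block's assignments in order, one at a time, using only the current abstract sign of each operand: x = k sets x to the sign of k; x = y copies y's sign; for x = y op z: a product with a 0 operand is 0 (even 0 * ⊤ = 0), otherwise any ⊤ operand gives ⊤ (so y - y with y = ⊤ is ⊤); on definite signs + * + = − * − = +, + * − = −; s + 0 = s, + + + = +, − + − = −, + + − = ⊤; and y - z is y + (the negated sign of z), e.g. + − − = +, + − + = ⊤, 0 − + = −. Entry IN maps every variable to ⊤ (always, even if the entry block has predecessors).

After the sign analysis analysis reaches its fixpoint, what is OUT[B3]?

Answer: {a: ⊤, b: ⊤, c: ⊤, d: ⊤, e: ⊤, f: -}

Trace:
Fixpoint table:
  B0:   IN=(all ⊤)   OUT=(all ⊤)
  B1:   IN=(all ⊤)   OUT={d:+; rest ⊤}
  B2:   IN={d:+; rest ⊤}   OUT={d:+; rest ⊤}
  B3:   IN={d:+; rest ⊤}   OUT={f:-; rest ⊤}
  B4:   IN={f:-; rest ⊤}   OUT={a:-, f:-; rest ⊤}

Merge at B3: IN[B3] = OUT[B2] = {a: ⊤, b: ⊤, c: ⊤, d: +, e: ⊤, f: ⊤}
Applying B3's transfer function to that IN value gives OUT[B3] (row B3 above).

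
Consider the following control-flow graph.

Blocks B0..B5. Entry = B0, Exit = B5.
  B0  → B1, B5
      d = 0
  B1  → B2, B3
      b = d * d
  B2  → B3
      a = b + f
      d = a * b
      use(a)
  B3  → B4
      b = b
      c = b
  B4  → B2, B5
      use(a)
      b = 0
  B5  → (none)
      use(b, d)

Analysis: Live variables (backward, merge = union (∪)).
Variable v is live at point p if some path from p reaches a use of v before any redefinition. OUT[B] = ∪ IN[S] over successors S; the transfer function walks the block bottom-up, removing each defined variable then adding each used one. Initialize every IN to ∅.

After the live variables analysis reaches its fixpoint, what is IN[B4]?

Answer: {a, d, f}

Trace:
Converged values:
  B0: | IN={a, b, f} | OUT={a, b, d, f}
  B1: | IN={a, d, f} | OUT={a, b, d, f}
  B2: | IN={b, f} | OUT={a, b, d, f}
  B3: | IN={a, b, d, f} | OUT={a, d, f}
  B4: | IN={a, d, f} | OUT={b, d, f}
  B5: | IN={b, d} | OUT={}

Merge at B4: OUT[B4] = IN[B2] ⊔ IN[B5] = {b, d, f}
Applying B4's transfer function to that OUT value gives IN[B4] (row B4 above).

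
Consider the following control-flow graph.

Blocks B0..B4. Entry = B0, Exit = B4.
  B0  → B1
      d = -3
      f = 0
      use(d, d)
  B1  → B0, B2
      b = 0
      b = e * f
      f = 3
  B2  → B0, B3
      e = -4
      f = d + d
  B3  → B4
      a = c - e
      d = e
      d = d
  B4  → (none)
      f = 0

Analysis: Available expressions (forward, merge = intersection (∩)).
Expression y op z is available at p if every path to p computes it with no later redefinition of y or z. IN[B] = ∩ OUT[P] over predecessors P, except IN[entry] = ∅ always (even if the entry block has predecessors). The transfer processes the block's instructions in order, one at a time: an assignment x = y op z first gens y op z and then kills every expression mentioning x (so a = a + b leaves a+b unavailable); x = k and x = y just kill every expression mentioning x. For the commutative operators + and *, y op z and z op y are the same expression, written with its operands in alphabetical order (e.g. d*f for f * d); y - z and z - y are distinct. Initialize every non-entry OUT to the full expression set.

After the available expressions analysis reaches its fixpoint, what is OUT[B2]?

Converged values:
  B0: | IN={} | OUT={}
  B1: | IN={} | OUT={}
  B2: | IN={} | OUT={d+d}
  B3: | IN={d+d} | OUT={c-e}
  B4: | IN={c-e} | OUT={c-e}

Merge at B2: IN[B2] = OUT[B1] = {}
Applying B2's transfer function to that IN value gives OUT[B2] (row B2 above).

Answer: {d+d}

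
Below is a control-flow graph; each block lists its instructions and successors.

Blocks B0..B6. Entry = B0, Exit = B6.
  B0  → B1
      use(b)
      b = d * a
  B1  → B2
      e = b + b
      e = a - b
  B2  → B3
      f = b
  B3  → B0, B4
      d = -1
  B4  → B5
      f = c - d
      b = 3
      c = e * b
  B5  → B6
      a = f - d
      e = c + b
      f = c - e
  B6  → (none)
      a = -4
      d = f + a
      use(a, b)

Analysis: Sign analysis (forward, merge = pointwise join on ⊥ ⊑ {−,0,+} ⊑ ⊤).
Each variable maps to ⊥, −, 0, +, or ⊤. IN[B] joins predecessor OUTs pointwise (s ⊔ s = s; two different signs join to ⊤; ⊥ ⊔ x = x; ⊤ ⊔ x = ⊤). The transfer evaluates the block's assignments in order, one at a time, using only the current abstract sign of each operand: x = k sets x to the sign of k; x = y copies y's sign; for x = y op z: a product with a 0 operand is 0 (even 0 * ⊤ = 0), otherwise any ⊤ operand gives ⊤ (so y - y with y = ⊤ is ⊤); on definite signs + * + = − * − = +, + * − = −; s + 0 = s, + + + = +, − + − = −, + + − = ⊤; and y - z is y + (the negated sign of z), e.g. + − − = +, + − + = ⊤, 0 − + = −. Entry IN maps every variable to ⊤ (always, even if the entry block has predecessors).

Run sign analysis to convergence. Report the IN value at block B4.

Answer: {a: ⊤, b: ⊤, c: ⊤, d: -, e: ⊤, f: ⊤}

Trace:
Converged values:
  B0:   IN=(all ⊤)   OUT=(all ⊤)
  B1:   IN=(all ⊤)   OUT=(all ⊤)
  B2:   IN=(all ⊤)   OUT=(all ⊤)
  B3:   IN=(all ⊤)   OUT={d:-; rest ⊤}
  B4:   IN={d:-; rest ⊤}   OUT={b:+, d:-; rest ⊤}
  B5:   IN={b:+, d:-; rest ⊤}   OUT={b:+, d:-; rest ⊤}
  B6:   IN={b:+, d:-; rest ⊤}   OUT={a:-, b:+; rest ⊤}

Merge at B4: IN[B4] = OUT[B3] = {a: ⊤, b: ⊤, c: ⊤, d: -, e: ⊤, f: ⊤}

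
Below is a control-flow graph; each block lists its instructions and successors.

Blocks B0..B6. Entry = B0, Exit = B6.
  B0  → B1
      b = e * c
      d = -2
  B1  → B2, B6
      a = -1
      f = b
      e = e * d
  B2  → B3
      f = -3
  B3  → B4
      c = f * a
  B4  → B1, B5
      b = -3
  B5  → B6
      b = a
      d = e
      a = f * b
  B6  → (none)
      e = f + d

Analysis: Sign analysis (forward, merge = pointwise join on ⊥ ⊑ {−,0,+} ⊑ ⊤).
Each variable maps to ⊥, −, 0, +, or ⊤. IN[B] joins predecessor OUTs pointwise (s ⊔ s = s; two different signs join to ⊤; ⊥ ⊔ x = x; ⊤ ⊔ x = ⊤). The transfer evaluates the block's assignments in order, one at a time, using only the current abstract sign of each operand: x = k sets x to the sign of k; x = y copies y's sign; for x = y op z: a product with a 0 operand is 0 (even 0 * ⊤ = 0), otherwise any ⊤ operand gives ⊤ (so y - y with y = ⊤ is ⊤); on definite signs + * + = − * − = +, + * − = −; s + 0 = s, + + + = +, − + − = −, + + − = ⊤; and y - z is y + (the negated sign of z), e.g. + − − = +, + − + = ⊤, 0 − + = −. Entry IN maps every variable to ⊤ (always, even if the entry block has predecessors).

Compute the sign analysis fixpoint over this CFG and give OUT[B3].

Converged values:
  B0:  IN=(all ⊤)  OUT={d:-; rest ⊤}
  B1:  IN={d:-; rest ⊤}  OUT={a:-, d:-; rest ⊤}
  B2:  IN={a:-, d:-; rest ⊤}  OUT={a:-, d:-, f:-; rest ⊤}
  B3:  IN={a:-, d:-, f:-; rest ⊤}  OUT={a:-, c:+, d:-, f:-; rest ⊤}
  B4:  IN={a:-, c:+, d:-, f:-; rest ⊤}  OUT={a:-, b:-, c:+, d:-, f:-; rest ⊤}
  B5:  IN={a:-, b:-, c:+, d:-, f:-; rest ⊤}  OUT={a:+, b:-, c:+, f:-; rest ⊤}
  B6:  IN=(all ⊤)  OUT=(all ⊤)

Merge at B3: IN[B3] = OUT[B2] = {a: -, b: ⊤, c: ⊤, d: -, e: ⊤, f: -}
Applying B3's transfer function to that IN value gives OUT[B3] (row B3 above).

Answer: {a: -, b: ⊤, c: +, d: -, e: ⊤, f: -}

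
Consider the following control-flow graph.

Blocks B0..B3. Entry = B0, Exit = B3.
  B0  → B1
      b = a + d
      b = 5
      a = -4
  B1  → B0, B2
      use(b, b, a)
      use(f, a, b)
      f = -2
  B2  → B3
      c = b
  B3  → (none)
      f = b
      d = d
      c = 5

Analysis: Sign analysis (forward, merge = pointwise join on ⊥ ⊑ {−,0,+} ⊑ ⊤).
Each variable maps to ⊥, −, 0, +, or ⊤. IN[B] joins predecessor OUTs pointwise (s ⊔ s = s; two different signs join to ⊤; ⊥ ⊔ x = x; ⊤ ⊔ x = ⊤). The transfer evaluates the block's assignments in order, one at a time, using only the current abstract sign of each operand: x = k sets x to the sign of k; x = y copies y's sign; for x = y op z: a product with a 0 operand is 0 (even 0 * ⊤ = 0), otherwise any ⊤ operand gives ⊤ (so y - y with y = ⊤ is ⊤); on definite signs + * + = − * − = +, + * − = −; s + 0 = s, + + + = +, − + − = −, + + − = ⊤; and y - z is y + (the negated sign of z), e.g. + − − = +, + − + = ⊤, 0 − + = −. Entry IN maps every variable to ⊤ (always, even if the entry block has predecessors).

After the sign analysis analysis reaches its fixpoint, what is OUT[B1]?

Answer: {a: -, b: +, c: ⊤, d: ⊤, e: ⊤, f: -}

Working:
Converged values:
  B0: | IN=(all ⊤) | OUT={a:-, b:+; rest ⊤}
  B1: | IN={a:-, b:+; rest ⊤} | OUT={a:-, b:+, f:-; rest ⊤}
  B2: | IN={a:-, b:+, f:-; rest ⊤} | OUT={a:-, b:+, c:+, f:-; rest ⊤}
  B3: | IN={a:-, b:+, c:+, f:-; rest ⊤} | OUT={a:-, b:+, c:+, f:+; rest ⊤}

Merge at B1: IN[B1] = OUT[B0] = {a: -, b: +, c: ⊤, d: ⊤, e: ⊤, f: ⊤}
Applying B1's transfer function to that IN value gives OUT[B1] (row B1 above).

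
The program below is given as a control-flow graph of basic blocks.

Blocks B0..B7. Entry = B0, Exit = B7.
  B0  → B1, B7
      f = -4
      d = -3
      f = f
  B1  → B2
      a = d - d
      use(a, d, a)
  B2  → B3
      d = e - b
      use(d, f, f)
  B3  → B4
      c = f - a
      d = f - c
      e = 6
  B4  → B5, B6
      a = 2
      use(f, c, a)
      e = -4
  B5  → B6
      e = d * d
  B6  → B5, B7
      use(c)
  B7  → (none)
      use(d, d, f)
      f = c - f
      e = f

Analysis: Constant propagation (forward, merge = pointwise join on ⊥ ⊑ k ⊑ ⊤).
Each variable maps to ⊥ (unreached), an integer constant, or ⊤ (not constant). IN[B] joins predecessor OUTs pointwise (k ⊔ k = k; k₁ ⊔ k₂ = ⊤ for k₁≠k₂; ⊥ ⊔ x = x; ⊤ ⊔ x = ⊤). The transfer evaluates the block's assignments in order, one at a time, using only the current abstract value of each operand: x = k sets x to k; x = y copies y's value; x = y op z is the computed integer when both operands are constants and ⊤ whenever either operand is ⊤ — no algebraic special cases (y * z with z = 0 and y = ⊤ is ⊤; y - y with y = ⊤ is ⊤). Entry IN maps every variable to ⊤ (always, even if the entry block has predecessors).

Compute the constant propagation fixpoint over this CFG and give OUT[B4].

Answer: {a: 2, b: ⊤, c: -4, d: 0, e: -4, f: -4}

Derivation:
Fixpoint table:
  B0: | IN=(all ⊤) | OUT={d:-3, f:-4; rest ⊤}
  B1: | IN={d:-3, f:-4; rest ⊤} | OUT={a:0, d:-3, f:-4; rest ⊤}
  B2: | IN={a:0, d:-3, f:-4; rest ⊤} | OUT={a:0, f:-4; rest ⊤}
  B3: | IN={a:0, f:-4; rest ⊤} | OUT={a:0, c:-4, d:0, e:6, f:-4; rest ⊤}
  B4: | IN={a:0, c:-4, d:0, e:6, f:-4; rest ⊤} | OUT={a:2, c:-4, d:0, e:-4, f:-4; rest ⊤}
  B5: | IN={a:2, c:-4, d:0, f:-4; rest ⊤} | OUT={a:2, c:-4, d:0, e:0, f:-4; rest ⊤}
  B6: | IN={a:2, c:-4, d:0, f:-4; rest ⊤} | OUT={a:2, c:-4, d:0, f:-4; rest ⊤}
  B7: | IN={f:-4; rest ⊤} | OUT=(all ⊤)

Merge at B4: IN[B4] = OUT[B3] = {a: 0, b: ⊤, c: -4, d: 0, e: 6, f: -4}
Applying B4's transfer function to that IN value gives OUT[B4] (row B4 above).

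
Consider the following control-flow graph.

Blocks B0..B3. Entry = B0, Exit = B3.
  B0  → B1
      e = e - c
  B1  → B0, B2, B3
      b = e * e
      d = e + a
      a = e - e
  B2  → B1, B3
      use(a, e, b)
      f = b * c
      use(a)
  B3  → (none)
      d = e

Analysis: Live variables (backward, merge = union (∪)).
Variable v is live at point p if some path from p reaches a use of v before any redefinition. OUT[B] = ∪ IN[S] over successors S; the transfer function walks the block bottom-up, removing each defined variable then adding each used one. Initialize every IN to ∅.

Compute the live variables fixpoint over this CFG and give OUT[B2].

Fixpoint table:
  B0:  IN={a, c, e}  OUT={a, c, e}
  B1:  IN={a, c, e}  OUT={a, b, c, e}
  B2:  IN={a, b, c, e}  OUT={a, c, e}
  B3:  IN={e}  OUT={}

Merge at B2: OUT[B2] = IN[B1] ⊔ IN[B3] = {a, c, e}

Answer: {a, c, e}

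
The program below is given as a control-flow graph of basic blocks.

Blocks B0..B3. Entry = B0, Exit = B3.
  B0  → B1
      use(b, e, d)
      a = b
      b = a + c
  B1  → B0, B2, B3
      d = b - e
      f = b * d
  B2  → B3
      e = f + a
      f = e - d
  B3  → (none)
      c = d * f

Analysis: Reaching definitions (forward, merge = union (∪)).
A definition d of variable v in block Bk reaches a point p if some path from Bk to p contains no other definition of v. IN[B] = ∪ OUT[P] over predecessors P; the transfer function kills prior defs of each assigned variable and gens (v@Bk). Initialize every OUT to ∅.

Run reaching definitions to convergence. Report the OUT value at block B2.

Answer: {a@B0, b@B0, d@B1, e@B2, f@B2}

Derivation:
Per-block solution:
  B0:   IN={a@B0, b@B0, d@B1, f@B1}   OUT={a@B0, b@B0, d@B1, f@B1}
  B1:   IN={a@B0, b@B0, d@B1, f@B1}   OUT={a@B0, b@B0, d@B1, f@B1}
  B2:   IN={a@B0, b@B0, d@B1, f@B1}   OUT={a@B0, b@B0, d@B1, e@B2, f@B2}
  B3:   IN={a@B0, b@B0, d@B1, e@B2, f@B1, f@B2}   OUT={a@B0, b@B0, c@B3, d@B1, e@B2, f@B1, f@B2}

Merge at B2: IN[B2] = OUT[B1] = {a@B0, b@B0, d@B1, f@B1}
Applying B2's transfer function to that IN value gives OUT[B2] (row B2 above).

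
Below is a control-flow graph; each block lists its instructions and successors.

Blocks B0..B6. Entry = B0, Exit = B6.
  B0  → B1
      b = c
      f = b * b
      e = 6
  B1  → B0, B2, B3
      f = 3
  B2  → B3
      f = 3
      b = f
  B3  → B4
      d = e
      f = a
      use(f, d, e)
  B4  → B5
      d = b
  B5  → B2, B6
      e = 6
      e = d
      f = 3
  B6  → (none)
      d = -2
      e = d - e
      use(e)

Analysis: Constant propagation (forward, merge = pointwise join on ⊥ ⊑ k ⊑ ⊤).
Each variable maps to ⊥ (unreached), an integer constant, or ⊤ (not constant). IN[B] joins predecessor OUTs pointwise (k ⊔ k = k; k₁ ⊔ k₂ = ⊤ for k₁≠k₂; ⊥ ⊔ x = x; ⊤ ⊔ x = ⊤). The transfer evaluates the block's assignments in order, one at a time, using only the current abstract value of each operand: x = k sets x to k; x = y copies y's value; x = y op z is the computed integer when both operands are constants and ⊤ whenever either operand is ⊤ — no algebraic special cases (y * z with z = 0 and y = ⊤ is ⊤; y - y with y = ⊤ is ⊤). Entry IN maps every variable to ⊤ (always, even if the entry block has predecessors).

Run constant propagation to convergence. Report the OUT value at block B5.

Per-block solution:
  B0:   IN=(all ⊤)   OUT={e:6; rest ⊤}
  B1:   IN={e:6; rest ⊤}   OUT={e:6, f:3; rest ⊤}
  B2:   IN={f:3; rest ⊤}   OUT={b:3, f:3; rest ⊤}
  B3:   IN={f:3; rest ⊤}   OUT=(all ⊤)
  B4:   IN=(all ⊤)   OUT=(all ⊤)
  B5:   IN=(all ⊤)   OUT={f:3; rest ⊤}
  B6:   IN={f:3; rest ⊤}   OUT={d:-2, f:3; rest ⊤}

Merge at B5: IN[B5] = OUT[B4] = {a: ⊤, b: ⊤, c: ⊤, d: ⊤, e: ⊤, f: ⊤}
Applying B5's transfer function to that IN value gives OUT[B5] (row B5 above).

Answer: {a: ⊤, b: ⊤, c: ⊤, d: ⊤, e: ⊤, f: 3}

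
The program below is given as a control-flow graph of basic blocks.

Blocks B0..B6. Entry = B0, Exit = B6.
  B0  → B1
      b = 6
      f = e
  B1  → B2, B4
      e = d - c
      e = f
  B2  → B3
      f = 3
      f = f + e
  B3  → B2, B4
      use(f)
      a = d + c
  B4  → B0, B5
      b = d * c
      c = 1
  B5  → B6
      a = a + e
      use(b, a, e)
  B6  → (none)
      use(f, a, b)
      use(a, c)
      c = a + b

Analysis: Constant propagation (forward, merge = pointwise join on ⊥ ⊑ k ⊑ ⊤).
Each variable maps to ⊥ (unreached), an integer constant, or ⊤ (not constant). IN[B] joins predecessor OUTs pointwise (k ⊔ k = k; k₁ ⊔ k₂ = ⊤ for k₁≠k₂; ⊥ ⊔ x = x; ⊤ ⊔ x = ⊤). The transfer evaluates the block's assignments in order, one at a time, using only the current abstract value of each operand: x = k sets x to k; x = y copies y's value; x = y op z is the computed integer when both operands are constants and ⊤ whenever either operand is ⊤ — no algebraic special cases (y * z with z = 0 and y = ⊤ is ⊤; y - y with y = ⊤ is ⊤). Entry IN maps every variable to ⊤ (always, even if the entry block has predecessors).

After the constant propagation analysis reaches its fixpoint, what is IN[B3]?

Converged values:
  B0: | IN=(all ⊤) | OUT={b:6; rest ⊤}
  B1: | IN={b:6; rest ⊤} | OUT={b:6; rest ⊤}
  B2: | IN={b:6; rest ⊤} | OUT={b:6; rest ⊤}
  B3: | IN={b:6; rest ⊤} | OUT={b:6; rest ⊤}
  B4: | IN={b:6; rest ⊤} | OUT={c:1; rest ⊤}
  B5: | IN={c:1; rest ⊤} | OUT={c:1; rest ⊤}
  B6: | IN={c:1; rest ⊤} | OUT=(all ⊤)

Merge at B3: IN[B3] = OUT[B2] = {a: ⊤, b: 6, c: ⊤, d: ⊤, e: ⊤, f: ⊤}

Answer: {a: ⊤, b: 6, c: ⊤, d: ⊤, e: ⊤, f: ⊤}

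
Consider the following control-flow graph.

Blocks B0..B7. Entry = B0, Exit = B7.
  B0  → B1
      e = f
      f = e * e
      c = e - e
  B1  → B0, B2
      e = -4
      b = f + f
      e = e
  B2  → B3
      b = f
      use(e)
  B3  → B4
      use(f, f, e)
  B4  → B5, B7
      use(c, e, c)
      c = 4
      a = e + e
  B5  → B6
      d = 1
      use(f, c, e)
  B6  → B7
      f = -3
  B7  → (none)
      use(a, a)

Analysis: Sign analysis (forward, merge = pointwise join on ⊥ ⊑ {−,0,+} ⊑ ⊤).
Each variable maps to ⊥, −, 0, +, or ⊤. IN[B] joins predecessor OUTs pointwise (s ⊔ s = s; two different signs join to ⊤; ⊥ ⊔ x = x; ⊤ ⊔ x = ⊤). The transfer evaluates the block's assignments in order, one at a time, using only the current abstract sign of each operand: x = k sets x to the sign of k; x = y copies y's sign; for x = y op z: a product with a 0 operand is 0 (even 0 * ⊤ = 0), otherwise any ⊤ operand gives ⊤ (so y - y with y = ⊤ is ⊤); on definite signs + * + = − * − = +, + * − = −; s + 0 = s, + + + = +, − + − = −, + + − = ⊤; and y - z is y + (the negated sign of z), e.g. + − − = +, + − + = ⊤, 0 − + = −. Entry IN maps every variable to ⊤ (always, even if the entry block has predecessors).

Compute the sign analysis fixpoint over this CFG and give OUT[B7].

Converged values:
  B0:  IN=(all ⊤)  OUT=(all ⊤)
  B1:  IN=(all ⊤)  OUT={e:-; rest ⊤}
  B2:  IN={e:-; rest ⊤}  OUT={e:-; rest ⊤}
  B3:  IN={e:-; rest ⊤}  OUT={e:-; rest ⊤}
  B4:  IN={e:-; rest ⊤}  OUT={a:-, c:+, e:-; rest ⊤}
  B5:  IN={a:-, c:+, e:-; rest ⊤}  OUT={a:-, c:+, d:+, e:-; rest ⊤}
  B6:  IN={a:-, c:+, d:+, e:-; rest ⊤}  OUT={a:-, c:+, d:+, e:-, f:-; rest ⊤}
  B7:  IN={a:-, c:+, e:-; rest ⊤}  OUT={a:-, c:+, e:-; rest ⊤}

Merge at B7: IN[B7] = OUT[B4] ⊔ OUT[B6] = {a: -, b: ⊤, c: +, d: ⊤, e: -, f: ⊤}
Applying B7's transfer function to that IN value gives OUT[B7] (row B7 above).

Answer: {a: -, b: ⊤, c: +, d: ⊤, e: -, f: ⊤}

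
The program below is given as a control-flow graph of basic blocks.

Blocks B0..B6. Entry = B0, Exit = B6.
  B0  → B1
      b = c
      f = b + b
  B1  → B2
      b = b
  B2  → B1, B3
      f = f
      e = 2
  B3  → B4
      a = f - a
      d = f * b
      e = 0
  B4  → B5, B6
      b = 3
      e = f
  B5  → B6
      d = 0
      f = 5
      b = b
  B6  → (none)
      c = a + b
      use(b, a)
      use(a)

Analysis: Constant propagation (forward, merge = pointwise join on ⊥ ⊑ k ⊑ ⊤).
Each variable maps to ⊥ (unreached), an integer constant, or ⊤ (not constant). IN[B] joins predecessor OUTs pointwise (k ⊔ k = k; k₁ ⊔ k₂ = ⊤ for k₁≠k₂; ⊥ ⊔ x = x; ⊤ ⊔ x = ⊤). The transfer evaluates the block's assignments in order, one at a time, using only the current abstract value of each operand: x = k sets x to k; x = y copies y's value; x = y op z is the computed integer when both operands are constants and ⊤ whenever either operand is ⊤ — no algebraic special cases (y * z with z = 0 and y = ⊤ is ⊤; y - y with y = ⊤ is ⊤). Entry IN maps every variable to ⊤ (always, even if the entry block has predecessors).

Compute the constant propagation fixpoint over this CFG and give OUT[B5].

Fixpoint table:
  B0:   IN=(all ⊤)   OUT=(all ⊤)
  B1:   IN=(all ⊤)   OUT=(all ⊤)
  B2:   IN=(all ⊤)   OUT={e:2; rest ⊤}
  B3:   IN={e:2; rest ⊤}   OUT={e:0; rest ⊤}
  B4:   IN={e:0; rest ⊤}   OUT={b:3; rest ⊤}
  B5:   IN={b:3; rest ⊤}   OUT={b:3, d:0, f:5; rest ⊤}
  B6:   IN={b:3; rest ⊤}   OUT={b:3; rest ⊤}

Merge at B5: IN[B5] = OUT[B4] = {a: ⊤, b: 3, c: ⊤, d: ⊤, e: ⊤, f: ⊤}
Applying B5's transfer function to that IN value gives OUT[B5] (row B5 above).

Answer: {a: ⊤, b: 3, c: ⊤, d: 0, e: ⊤, f: 5}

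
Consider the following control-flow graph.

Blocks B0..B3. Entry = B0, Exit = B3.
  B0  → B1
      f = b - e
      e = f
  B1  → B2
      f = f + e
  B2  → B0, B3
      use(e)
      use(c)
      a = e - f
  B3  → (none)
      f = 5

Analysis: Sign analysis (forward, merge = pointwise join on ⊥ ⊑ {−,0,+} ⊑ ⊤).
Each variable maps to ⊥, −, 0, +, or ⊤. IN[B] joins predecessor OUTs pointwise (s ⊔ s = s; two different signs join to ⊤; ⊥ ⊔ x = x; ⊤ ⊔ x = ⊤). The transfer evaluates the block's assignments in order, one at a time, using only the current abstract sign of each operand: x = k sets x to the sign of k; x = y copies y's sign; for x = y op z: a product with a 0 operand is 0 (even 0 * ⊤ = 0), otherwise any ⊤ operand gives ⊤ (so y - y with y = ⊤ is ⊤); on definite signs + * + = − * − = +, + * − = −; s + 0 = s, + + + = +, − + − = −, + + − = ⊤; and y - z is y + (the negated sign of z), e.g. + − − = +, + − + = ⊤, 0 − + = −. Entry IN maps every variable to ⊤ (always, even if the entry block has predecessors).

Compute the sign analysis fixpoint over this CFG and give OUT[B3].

Converged values:
  B0: | IN=(all ⊤) | OUT=(all ⊤)
  B1: | IN=(all ⊤) | OUT=(all ⊤)
  B2: | IN=(all ⊤) | OUT=(all ⊤)
  B3: | IN=(all ⊤) | OUT={f:+; rest ⊤}

Merge at B3: IN[B3] = OUT[B2] = {a: ⊤, b: ⊤, c: ⊤, d: ⊤, e: ⊤, f: ⊤}
Applying B3's transfer function to that IN value gives OUT[B3] (row B3 above).

Answer: {a: ⊤, b: ⊤, c: ⊤, d: ⊤, e: ⊤, f: +}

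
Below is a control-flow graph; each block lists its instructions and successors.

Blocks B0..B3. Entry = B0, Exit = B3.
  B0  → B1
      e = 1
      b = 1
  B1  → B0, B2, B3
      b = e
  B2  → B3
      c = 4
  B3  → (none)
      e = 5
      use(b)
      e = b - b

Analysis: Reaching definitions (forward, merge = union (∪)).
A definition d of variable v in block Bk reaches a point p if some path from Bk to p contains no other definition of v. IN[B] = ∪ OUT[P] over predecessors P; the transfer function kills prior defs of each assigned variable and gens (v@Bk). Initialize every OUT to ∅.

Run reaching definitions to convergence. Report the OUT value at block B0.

Fixpoint table:
  B0: | IN={b@B1, e@B0} | OUT={b@B0, e@B0}
  B1: | IN={b@B0, e@B0} | OUT={b@B1, e@B0}
  B2: | IN={b@B1, e@B0} | OUT={b@B1, c@B2, e@B0}
  B3: | IN={b@B1, c@B2, e@B0} | OUT={b@B1, c@B2, e@B3}

Merge at B0 (entry node, so the boundary value {} is joined with the incoming edge(s)): IN[B0] = {} ⊔ OUT[B1] = {b@B1, e@B0}
Applying B0's transfer function to that IN value gives OUT[B0] (row B0 above).

Answer: {b@B0, e@B0}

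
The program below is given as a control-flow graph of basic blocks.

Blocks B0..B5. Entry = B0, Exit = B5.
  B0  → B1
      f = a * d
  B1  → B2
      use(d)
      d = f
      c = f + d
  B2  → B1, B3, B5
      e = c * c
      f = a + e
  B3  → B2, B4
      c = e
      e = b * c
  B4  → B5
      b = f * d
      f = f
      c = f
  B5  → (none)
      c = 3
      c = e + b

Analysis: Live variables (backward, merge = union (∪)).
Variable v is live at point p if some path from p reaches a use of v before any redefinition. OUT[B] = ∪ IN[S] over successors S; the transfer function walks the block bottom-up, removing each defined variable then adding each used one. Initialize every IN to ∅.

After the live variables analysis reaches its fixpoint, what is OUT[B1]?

Answer: {a, b, c, d}

Working:
Converged values:
  B0:   IN={a, b, d}   OUT={a, b, d, f}
  B1:   IN={a, b, d, f}   OUT={a, b, c, d}
  B2:   IN={a, b, c, d}   OUT={a, b, d, e, f}
  B3:   IN={a, b, d, e, f}   OUT={a, b, c, d, e, f}
  B4:   IN={d, e, f}   OUT={b, e}
  B5:   IN={b, e}   OUT={}

Merge at B1: OUT[B1] = IN[B2] = {a, b, c, d}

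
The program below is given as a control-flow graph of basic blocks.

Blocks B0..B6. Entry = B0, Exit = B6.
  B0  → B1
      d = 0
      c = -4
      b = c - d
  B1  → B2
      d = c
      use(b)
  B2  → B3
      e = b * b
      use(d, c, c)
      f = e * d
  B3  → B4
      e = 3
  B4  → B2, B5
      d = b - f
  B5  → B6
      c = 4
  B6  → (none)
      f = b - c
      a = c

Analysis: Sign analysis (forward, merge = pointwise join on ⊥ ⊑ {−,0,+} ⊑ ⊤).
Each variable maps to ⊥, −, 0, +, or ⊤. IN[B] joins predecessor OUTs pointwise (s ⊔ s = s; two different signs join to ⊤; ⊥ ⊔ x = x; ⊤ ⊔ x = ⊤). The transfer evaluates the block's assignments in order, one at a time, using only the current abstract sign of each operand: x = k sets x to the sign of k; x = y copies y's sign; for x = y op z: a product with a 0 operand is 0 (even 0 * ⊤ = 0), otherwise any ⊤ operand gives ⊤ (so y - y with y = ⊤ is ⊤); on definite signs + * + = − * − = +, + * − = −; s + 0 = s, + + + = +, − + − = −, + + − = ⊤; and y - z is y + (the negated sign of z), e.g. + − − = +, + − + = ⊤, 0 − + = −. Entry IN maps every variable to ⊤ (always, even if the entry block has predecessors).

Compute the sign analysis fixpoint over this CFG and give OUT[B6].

Answer: {a: +, b: -, c: +, d: ⊤, e: +, f: -}

Derivation:
Converged values:
  B0:   IN=(all ⊤)   OUT={b:-, c:-, d:0; rest ⊤}
  B1:   IN={b:-, c:-, d:0; rest ⊤}   OUT={b:-, c:-, d:-; rest ⊤}
  B2:   IN={b:-, c:-; rest ⊤}   OUT={b:-, c:-, e:+; rest ⊤}
  B3:   IN={b:-, c:-, e:+; rest ⊤}   OUT={b:-, c:-, e:+; rest ⊤}
  B4:   IN={b:-, c:-, e:+; rest ⊤}   OUT={b:-, c:-, e:+; rest ⊤}
  B5:   IN={b:-, c:-, e:+; rest ⊤}   OUT={b:-, c:+, e:+; rest ⊤}
  B6:   IN={b:-, c:+, e:+; rest ⊤}   OUT={a:+, b:-, c:+, e:+, f:-; rest ⊤}

Merge at B6: IN[B6] = OUT[B5] = {a: ⊤, b: -, c: +, d: ⊤, e: +, f: ⊤}
Applying B6's transfer function to that IN value gives OUT[B6] (row B6 above).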